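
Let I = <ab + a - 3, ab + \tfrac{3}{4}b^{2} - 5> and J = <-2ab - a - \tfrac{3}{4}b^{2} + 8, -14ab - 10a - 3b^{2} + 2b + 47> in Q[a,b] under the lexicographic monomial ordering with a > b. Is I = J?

Since reduced Gröbner bases are canonical representatives of ideals under a given ordering, it suffices to compute and compare them.
Buchberger on the first generating set:
f_1 = ab + a - 3, LT = ab.
f_2 = ab + \tfrac{3}{4}b^{2} - 5, LT = ab.

S(f_1,f_2): lcm = ab. S = a - \tfrac{3}{4}b^{2} + 2.
  reduce S modulo (f_1, f_2):
  remainder a - \tfrac{3}{4}b^{2} + 2 ≠ 0; add g_3 = a - \tfrac{3}{4}b^{2} + 2 to the basis.

S(f_1,g_3): lcm = ab. S = a + \tfrac{3}{4}b^{3} - 2b - 3.
  reduce S modulo (f_1, f_2, g_3):
  remainder \tfrac{3}{4}b^{3} + \tfrac{3}{4}b^{2} - 2b - 5 ≠ 0; add g_4 = \tfrac{3}{4}b^{3} + \tfrac{3}{4}b^{2} - 2b - 5 to the basis.

The other S-polynomials (S(f_2,g_3), S(f_1,g_4), S(f_2,g_4), S(g_3,g_4)) all reduce to 0 modulo the current basis, so we have a Gröbner basis.
Inter-reduce: drop elements whose leading term is divisible by another's, tail-reduce, and make monic.
Reduced Gröbner basis: {a - \tfrac{3}{4}b^{2} + 2, b^{3} + b^{2} - \tfrac{8}{3}b - \tfrac{20}{3}}.

Buchberger on the second generating set:
h_1 = -2ab - a - \tfrac{3}{4}b^{2} + 8, LT = ab.
h_2 = -14ab - 10a - 3b^{2} + 2b + 47, LT = ab.

S(h_1,h_2): lcm = ab. S = -\tfrac{3}{14}a + \tfrac{9}{56}b^{2} + \tfrac{1}{7}b - \tfrac{9}{14}.
  reduce S modulo (h_1, h_2):
  remainder -\tfrac{3}{14}a + \tfrac{9}{56}b^{2} + \tfrac{1}{7}b - \tfrac{9}{14} ≠ 0; add k_3 = -\tfrac{3}{14}a + \tfrac{9}{56}b^{2} + \tfrac{1}{7}b - \tfrac{9}{14} to the basis.

S(h_1,k_3): lcm = ab. S = \tfrac{1}{2}a + \tfrac{3}{4}b^{3} + \tfrac{25}{24}b^{2} - 3b - 4.
  reduce S modulo (h_1, h_2, k_3):
  remainder \tfrac{3}{4}b^{3} + \tfrac{17}{12}b^{2} - \tfrac{8}{3}b - \tfrac{11}{2} ≠ 0; add k_4 = \tfrac{3}{4}b^{3} + \tfrac{17}{12}b^{2} - \tfrac{8}{3}b - \tfrac{11}{2} to the basis.

The other S-polynomials (S(h_2,k_3), S(h_1,k_4), S(h_2,k_4), S(k_3,k_4)) all reduce to 0 modulo the current basis, so we have a Gröbner basis.
Inter-reduce: drop elements whose leading term is divisible by another's, tail-reduce, and make monic.
Reduced Gröbner basis: {a - \tfrac{3}{4}b^{2} - \tfrac{2}{3}b + 3, b^{3} + \tfrac{17}{9}b^{2} - \tfrac{32}{9}b - \tfrac{22}{3}}.

These differ, so the ideals are not equal.

No, the ideals differ.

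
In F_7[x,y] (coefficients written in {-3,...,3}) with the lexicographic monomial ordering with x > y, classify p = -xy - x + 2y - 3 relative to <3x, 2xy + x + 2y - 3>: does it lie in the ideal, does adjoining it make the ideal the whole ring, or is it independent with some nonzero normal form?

-xy - x + 2y - 3 lies in I (it reduces to 0).

First compute the reduced Gröbner basis of I by Buchberger's algorithm.
f_1 = 3x, LT = x.
f_2 = 2xy + x + 2y - 3, LT = xy.

S(f_1,f_2): lcm = xy. S = 3x - y - 2.
  leading term x: subtract (1)·f_1 from 3x - y - 2 → -y - 2
  leading term y: no divisor's leading term divides it; move -y to the remainder.
  leading term 1: no divisor's leading term divides it; move -2 to the remainder.
  remainder -y - 2 ≠ 0; add h_3 = -y - 2 to the basis.

The other S-polynomials (S(f_1,h_3), S(f_2,h_3)) all reduce to 0 modulo the current basis, so we have a Gröbner basis.
Inter-reduce: drop elements whose leading term is divisible by another's, tail-reduce, and make monic.
Reduced Gröbner basis: {x, y + 2}.
Label its elements g_1 = x, g_2 = y + 2.

Reduce p = -xy - x + 2y - 3 modulo G:
  leading term xy: subtract (-y)·g_1 from -xy - x + 2y - 3 → -x + 2y - 3
  leading term x: subtract (-1)·g_1 from -x + 2y - 3 → 2y - 3
  leading term y: subtract (2)·g_2 from 2y - 3 → 0
  normal form = 0.
Since the normal form is 0, p ∈ I.

Ideal membership is decidable via reduction modulo a Gröbner basis.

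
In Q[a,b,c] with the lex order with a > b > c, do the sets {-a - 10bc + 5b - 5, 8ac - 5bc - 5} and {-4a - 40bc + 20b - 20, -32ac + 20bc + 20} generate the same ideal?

Yes, the ideals are equal.

Since reduced Gröbner bases are canonical representatives of ideals under a given ordering, it suffices to compute and compare them.
Buchberger on the first generating set:
f_1 = -a - 10bc + 5b - 5, LT = a.
f_2 = 8ac - 5bc - 5, LT = ac.

S(f_1,f_2): lcm = ac. S = 10bc^{2} - \tfrac{35}{8}bc + 5c + \tfrac{5}{8}.
  leading term bc^{2}: no divisor's leading term divides it; move 10bc^{2} to the remainder.
  leading term bc: no divisor's leading term divides it; move -\tfrac{35}{8}bc to the remainder.
  leading term c: no divisor's leading term divides it; move 5c to the remainder.
  leading term 1: no divisor's leading term divides it; move \tfrac{5}{8} to the remainder.
  remainder 10bc^{2} - \tfrac{35}{8}bc + 5c + \tfrac{5}{8} ≠ 0; add g_3 = 10bc^{2} - \tfrac{35}{8}bc + 5c + \tfrac{5}{8} to the basis.

The other S-polynomials (S(f_1,g_3), S(f_2,g_3)) all reduce to 0 modulo the current basis, so we have a Gröbner basis.
Inter-reduce: drop elements whose leading term is divisible by another's, tail-reduce, and make monic.
Reduced Gröbner basis: {a + 10bc - 5b + 5, bc^{2} - \tfrac{7}{16}bc + \tfrac{1}{2}c + \tfrac{1}{16}}.

Buchberger on the second generating set:
h_1 = -4a - 40bc + 20b - 20, LT = a.
h_2 = -32ac + 20bc + 20, LT = ac.

S(h_1,h_2): lcm = ac. S = 10bc^{2} - \tfrac{35}{8}bc + 5c + \tfrac{5}{8}.
  leading term bc^{2}: no divisor's leading term divides it; move 10bc^{2} to the remainder.
  leading term bc: no divisor's leading term divides it; move -\tfrac{35}{8}bc to the remainder.
  leading term c: no divisor's leading term divides it; move 5c to the remainder.
  leading term 1: no divisor's leading term divides it; move \tfrac{5}{8} to the remainder.
  remainder 10bc^{2} - \tfrac{35}{8}bc + 5c + \tfrac{5}{8} ≠ 0; add k_3 = 10bc^{2} - \tfrac{35}{8}bc + 5c + \tfrac{5}{8} to the basis.

The other S-polynomials (S(h_1,k_3), S(h_2,k_3)) all reduce to 0 modulo the current basis, so we have a Gröbner basis.
Inter-reduce: drop elements whose leading term is divisible by another's, tail-reduce, and make monic.
Reduced Gröbner basis: {a + 10bc - 5b + 5, bc^{2} - \tfrac{7}{16}bc + \tfrac{1}{2}c + \tfrac{1}{16}}.

Same reduced basis, so the two generating sets span the same ideal.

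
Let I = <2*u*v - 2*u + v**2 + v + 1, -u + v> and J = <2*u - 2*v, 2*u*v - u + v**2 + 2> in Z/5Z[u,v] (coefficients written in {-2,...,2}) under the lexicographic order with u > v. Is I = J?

For a fixed monomial order, each ideal has a unique reduced Gröbner basis; comparing bases decides equality.
Buchberger on the first generating set:
f_1 = 2*u*v - 2*u + v**2 + v + 1, LT = u*v.
f_2 = -u + v, LT = u.

S(f_1,f_2): lcm = u*v. S = -u - v**2 - 2*v - 2.
  reduce S modulo (f_1, f_2):
  remainder -v**2 + 2*v - 2 ≠ 0; add g_3 = -v**2 + 2*v - 2 to the basis.

The other S-polynomials (S(f_1,g_3), S(f_2,g_3)) all reduce to 0 modulo the current basis, so we have a Gröbner basis.
Inter-reduce: drop elements whose leading term is divisible by another's, tail-reduce, and make monic.
Reduced Gröbner basis: {u - v, v**2 - 2*v + 2}.

Buchberger on the second generating set:
h_1 = 2*u - 2*v, LT = u.
h_2 = 2*u*v - u + v**2 + 2, LT = u*v.

S(h_1,h_2): lcm = u*v. S = -2*u + v**2 - 1.
  reduce S modulo (h_1, h_2):
  remainder v**2 - 2*v - 1 ≠ 0; add k_3 = v**2 - 2*v - 1 to the basis.

The other S-polynomials (S(h_1,k_3), S(h_2,k_3)) all reduce to 0 modulo the current basis, so we have a Gröbner basis.
Inter-reduce: drop elements whose leading term is divisible by another's, tail-reduce, and make monic.
Reduced Gröbner basis: {u - v, v**2 - 2*v - 1}.

Since the reduced bases disagree, the two ideals are not the same.

No, the ideals differ.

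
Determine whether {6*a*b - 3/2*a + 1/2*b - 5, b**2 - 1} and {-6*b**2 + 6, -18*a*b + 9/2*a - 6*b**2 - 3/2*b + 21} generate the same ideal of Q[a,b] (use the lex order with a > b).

Yes, the ideals are equal.

Equality of ideals is decidable: compute both reduced Gröbner bases (unique for the ordering) and check whether they agree.
Buchberger on the first generating set:
f_1 = 6*a*b - 3/2*a + 1/2*b - 5, LT = a*b.
f_2 = b**2 - 1, LT = b**2.

S(f_1,f_2): lcm = a*b**2. S = -1/4*a*b + a + 1/12*b**2 - 5/6*b.
  reduce S modulo (f_1, f_2):
  remainder 15/16*a - 13/16*b - 1/8 ≠ 0; add g_3 = 15/16*a - 13/16*b - 1/8 to the basis.

The other S-polynomials (S(f_1,g_3), S(f_2,g_3)) all reduce to 0 modulo the current basis, so we have a Gröbner basis.
Inter-reduce: drop elements whose leading term is divisible by another's, tail-reduce, and make monic.
Reduced Gröbner basis: {a - 13/15*b - 2/15, b**2 - 1}.

Buchberger on the second generating set:
h_1 = -6*b**2 + 6, LT = b**2.
h_2 = -18*a*b + 9/2*a - 6*b**2 - 3/2*b + 21, LT = a*b.

S(h_1,h_2): lcm = a*b**2. S = 1/4*a*b - a - 1/3*b**3 - 1/12*b**2 + 7/6*b.
  reduce S modulo (h_1, h_2):
  remainder -15/16*a + 13/16*b + 1/8 ≠ 0; add k_3 = -15/16*a + 13/16*b + 1/8 to the basis.

The other S-polynomials (S(h_1,k_3), S(h_2,k_3)) all reduce to 0 modulo the current basis, so we have a Gröbner basis.
Inter-reduce: drop elements whose leading term is divisible by another's, tail-reduce, and make monic.
Reduced Gröbner basis: {a - 13/15*b - 2/15, b**2 - 1}.

The two bases agree; hence the ideals are identical.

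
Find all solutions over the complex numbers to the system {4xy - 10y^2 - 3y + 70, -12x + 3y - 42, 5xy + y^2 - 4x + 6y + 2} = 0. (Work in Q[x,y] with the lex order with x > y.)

Compute a lex Gröbner basis by Buchberger's algorithm.
f_1 = 4xy - 10y^2 - 3y + 70, LT = xy.
f_2 = -12x + 3y - 42, LT = x.
f_3 = 5xy - 4x + y^2 + 6y + 2, LT = xy.

S(f_1,f_2): lcm = xy. S = -9/4y^2 - 17/4y + 35/2.
  leading term y^2: no divisor's leading term divides it; move -9/4y^2 to the remainder.
  leading term y: no divisor's leading term divides it; move -17/4y to the remainder.
  leading term 1: no divisor's leading term divides it; move 35/2 to the remainder.
  remainder -9/4y^2 - 17/4y + 35/2 ≠ 0; add h_4 = -9/4y^2 - 17/4y + 35/2 to the basis.

S(f_1,f_3): lcm = xy. S = 4/5x - 27/10y^2 - 39/20y + 171/10.
  leading term x: subtract (-1/15)·f_2 from 4/5x - 27/10y^2 - 39/20y + 171/10 → -27/10y^2 - 7/4y + 143/10
  leading term y^2: subtract (6/5)·h_4 from -27/10y^2 - 7/4y + 143/10 → 67/20y - 67/10
  leading term y: no divisor's leading term divides it; move 67/20y to the remainder.
  leading term 1: no divisor's leading term divides it; move -67/10 to the remainder.
  remainder 67/20y - 67/10 ≠ 0; add h_5 = 67/20y - 67/10 to the basis.

S(f_2,f_3): lcm = xy. S = 4/5x - 9/20y^2 + 23/10y - 2/5.
  leading term x: subtract (-1/15)·f_2 from 4/5x - 9/20y^2 + 23/10y - 2/5 → -9/20y^2 + 5/2y - 16/5
  leading term y^2: subtract (1/5)·h_4 from -9/20y^2 + 5/2y - 16/5 → 67/20y - 67/10
  leading term y: subtract (1)·h_5 from 67/20y - 67/10 → 0
  remainder 0.

S(f_1,h_4): lcm = xy^2. S = -17/9xy + 70/9x - 5/2y^3 - 3/4y^2 + 35/2y.
  leading term xy: subtract (-17/36)·f_1 from -17/9xy + 70/9x - 5/2y^3 - 3/4y^2 + 35/2y → 70/9x - 5/2y^3 - 197/36y^2 + 193/12y + 595/18
  leading term x: subtract (-35/54)·f_2 from 70/9x - 5/2y^3 - 197/36y^2 + 193/12y + 595/18 → -5/2y^3 - 197/36y^2 + 649/36y + 35/6
  leading term y^3: subtract (10/9y)·h_4 from -5/2y^3 - 197/36y^2 + 649/36y + 35/6 → -3/4y^2 - 17/12y + 35/6
  leading term y^2: subtract (1/3)·h_4 from -3/4y^2 - 17/12y + 35/6 → 0
  remainder 0.

S(f_2,h_4): leading monomials are coprime, so the S-polynomial reduces to 0 (Buchberger's first criterion).
S(f_3,h_4): lcm = xy^2. S = -121/45xy + 70/9x + 1/5y^3 + 6/5y^2 + 2/5y.
  leading term xy: subtract (-121/180)·f_1 from -121/45xy + 70/9x + 1/5y^3 + 6/5y^2 + 2/5y → 70/9x + 1/5y^3 - 497/90y^2 - 97/60y + 847/18
  leading term x: subtract (-35/54)·f_2 from 70/9x + 1/5y^3 - 497/90y^2 - 97/60y + 847/18 → 1/5y^3 - 497/90y^2 + 59/180y + 119/6
  leading term y^3: subtract (-4/45y)·h_4 from 1/5y^3 - 497/90y^2 + 59/180y + 119/6 → -59/10y^2 + 113/60y + 119/6
  leading term y^2: subtract (118/45)·h_4 from -59/10y^2 + 113/60y + 119/6 → 469/36y - 469/18
  leading term y: subtract (35/9)·h_5 from 469/36y - 469/18 → 0
  remainder 0.

S(f_1,h_5): lcm = xy. S = 2x - 5/2y^2 - 3/4y + 35/2.
  leading term x: subtract (-1/6)·f_2 from 2x - 5/2y^2 - 3/4y + 35/2 → -5/2y^2 - 1/4y + 21/2
  leading term y^2: subtract (10/9)·h_4 from -5/2y^2 - 1/4y + 21/2 → 161/36y - 161/18
  leading term y: subtract (805/603)·h_5 from 161/36y - 161/18 → 0
  remainder 0.

S(f_2,h_5): leading monomials are coprime, so the S-polynomial reduces to 0 (Buchberger's first criterion).
S(f_3,h_5): lcm = xy. S = 6/5x + 1/5y^2 + 6/5y + 2/5.
  leading term x: subtract (-1/10)·f_2 from 6/5x + 1/5y^2 + 6/5y + 2/5 → 1/5y^2 + 3/2y - 19/5
  leading term y^2: subtract (-4/45)·h_4 from 1/5y^2 + 3/2y - 19/5 → 101/90y - 101/45
  leading term y: subtract (202/603)·h_5 from 101/90y - 101/45 → 0
  remainder 0.

S(h_4,h_5): lcm = y^2. S = 35/9y - 70/9.
  leading term y: subtract (700/603)·h_5 from 35/9y - 70/9 → 0
  remainder 0.

Every S-polynomial of the final basis reduces to 0, so we have a Gröbner basis.
Inter-reduce: drop elements whose leading term is divisible by another's, tail-reduce, and make monic.
Reduced Gröbner basis: {x + 3, y - 2}.

Elimination: the polynomial y - 2 lies in the elimination ideal for y, so y ∈ {2}. For each such y, the remaining basis elements (now univariate) give the rest of the solution.
  y = 2: the earlier basis element becomes x + 3 = 0, giving x = -3 — point (-3, 2).
Check: every point annihilates each of the original generators.

{(-3, 2)}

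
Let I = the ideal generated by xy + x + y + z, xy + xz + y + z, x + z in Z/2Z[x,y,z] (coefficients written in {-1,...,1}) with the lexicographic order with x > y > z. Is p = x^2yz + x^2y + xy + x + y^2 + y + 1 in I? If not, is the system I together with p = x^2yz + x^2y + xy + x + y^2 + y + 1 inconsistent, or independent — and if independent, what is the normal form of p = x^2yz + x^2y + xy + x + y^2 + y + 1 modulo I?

First compute the reduced Gröbner basis of I by Buchberger's algorithm.
f_1 = xy + x + y + z, LT = xy.
f_2 = xy + xz + y + z, LT = xy.
f_3 = x + z, LT = x.

S(f_1,f_2): lcm = xy. S = xz + x.
  reduce S modulo (f_1, f_2, f_3):
  remainder z^2 + z ≠ 0; add h_4 = z^2 + z to the basis.

S(f_1,f_3): lcm = xy. S = x + yz + y + z.
  reduce S modulo (f_1, f_2, f_3, h_4):
  remainder yz + y ≠ 0; add h_5 = yz + y to the basis.

The other S-polynomials (S(f_2,f_3), S(f_1,h_4), S(f_2,h_4), S(f_3,h_4), S(f_1,h_5), S(f_2,h_5), S(f_3,h_5), S(h_4,h_5)) all reduce to 0 modulo the current basis, so we have a Gröbner basis.
Inter-reduce: drop elements whose leading term is divisible by another's, tail-reduce, and make monic.
Reduced Gröbner basis: {x + z, yz + y, z^2 + z}.
Label its elements g_1 = x + z, g_2 = yz + y, g_3 = z^2 + z.

Reduce p = x^2yz + x^2y + xy + x + y^2 + y + 1 modulo G:
  leading term x^2yz: subtract (xyz)·g_1 from x^2yz + x^2y + xy + x + y^2 + y + 1 → x^2y + xyz^2 + xy + x + y^2 + y + 1
  leading term x^2y: subtract (xy)·g_1 from x^2y + xyz^2 + xy + x + y^2 + y + 1 → xyz^2 + xyz + xy + x + y^2 + y + 1
  leading term xyz^2: subtract (yz^2)·g_1 from xyz^2 + xyz + xy + x + y^2 + y + 1 → xyz + xy + x + y^2 + yz^3 + y + 1
  leading term xyz: subtract (yz)·g_1 from xyz + xy + x + y^2 + yz^3 + y + 1 → xy + x + y^2 + yz^3 + yz^2 + y + 1
  leading term xy: subtract (y)·g_1 from xy + x + y^2 + yz^3 + yz^2 + y + 1 → x + y^2 + yz^3 + yz^2 + yz + y + 1
  leading term x: subtract (1)·g_1 from x + y^2 + yz^3 + yz^2 + yz + y + 1 → y^2 + yz^3 + yz^2 + yz + y + z + 1
  leading term y^2: no divisor's leading term divides it; move y^2 to the remainder.
  leading term yz^3: subtract (z^2)·g_2 from yz^3 + yz^2 + yz + y + z + 1 → yz + y + z + 1
  leading term yz: subtract (1)·g_2 from yz + y + z + 1 → z + 1
  leading term z: no divisor's leading term divides it; move z to the remainder.
  leading term 1: no divisor's leading term divides it; move 1 to the remainder.
  normal form = y^2 + z + 1.
The normal form is nonzero, so p ∉ I. Since p minus its normal form lies in I, I + (p) = I + (r) where r = y^2 + z + 1; decide whether this ideal is the whole ring.
Run Buchberger on G together with r (pairs among the g_i already reduce to 0 since G is a Gröbner basis):
g_1 = x + z, LT = x.
g_2 = yz + y, LT = yz.
g_3 = z^2 + z, LT = z^2.
r = y^2 + z + 1, LT = y^2.

S(g_2,r): lcm = y^2z. S = y^2 + z^2 + z.
  reduce S modulo (g_1, g_2, g_3, r):
  remainder z + 1 ≠ 0; add m_5 = z + 1 to the basis.

The other S-polynomials (S(g_1,g_2), S(g_1,g_3), S(g_1,r), S(g_2,g_3), S(g_3,r), S(g_1,m_5), S(g_2,m_5), S(g_3,m_5), S(r,m_5)) all reduce to 0 modulo the current basis, so we have a Gröbner basis.
Inter-reduce: drop elements whose leading term is divisible by another's, tail-reduce, and make monic.
Reduced Gröbner basis: {x + 1, y^2, z + 1}.
The reduced Gröbner basis of I + (p) is {x + 1, y^2, z + 1} ≠ {1}, a proper ideal, so the enlarged system stays consistent: p is independent of I, with normal form y^2 + z + 1.

x^2yz + x^2y + xy + x + y^2 + y + 1 is independent of I; its normal form modulo I is y^2 + z + 1.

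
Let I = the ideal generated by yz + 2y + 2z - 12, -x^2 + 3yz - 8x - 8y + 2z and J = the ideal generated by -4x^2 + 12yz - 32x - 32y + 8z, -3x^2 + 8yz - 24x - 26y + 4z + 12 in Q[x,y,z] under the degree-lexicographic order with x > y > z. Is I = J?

Yes, the ideals are equal.

Since reduced Gröbner bases are canonical representatives of ideals under a given ordering, it suffices to compute and compare them.
Buchberger on the first generating set:
f_1 = yz + 2y + 2z - 12, LT = yz.
f_2 = -x^2 + 3yz - 8x - 8y + 2z, LT = x^2.

S(f_1,f_2): leading monomials are coprime, so the S-polynomial reduces to 0 (Buchberger's first criterion).
Every S-polynomial of the final basis reduces to 0, so we have a Gröbner basis.
Inter-reduce: drop elements whose leading term is divisible by another's, tail-reduce, and make monic.
Reduced Gröbner basis: {x^2 + 8x + 14y + 4z - 36, yz + 2y + 2z - 12}.

Buchberger on the second generating set:
h_1 = -4x^2 + 12yz - 32x - 32y + 8z, LT = x^2.
h_2 = -3x^2 + 8yz - 24x - 26y + 4z + 12, LT = x^2.

S(h_1,h_2): lcm = x^2. S = -1/3yz - 2/3y - 2/3z + 4.
  leading term yz: no divisor's leading term divides it; move -1/3yz to the remainder.
  leading term y: no divisor's leading term divides it; move -2/3y to the remainder.
  leading term z: no divisor's leading term divides it; move -2/3z to the remainder.
  leading term 1: no divisor's leading term divides it; move 4 to the remainder.
  remainder -1/3yz - 2/3y - 2/3z + 4 ≠ 0; add k_3 = -1/3yz - 2/3y - 2/3z + 4 to the basis.

S(h_1,k_3): leading monomials are coprime, so the S-polynomial reduces to 0 (Buchberger's first criterion).
S(h_2,k_3): leading monomials are coprime, so the S-polynomial reduces to 0 (Buchberger's first criterion).
Every S-polynomial of the final basis reduces to 0, so we have a Gröbner basis.
Inter-reduce: drop elements whose leading term is divisible by another's, tail-reduce, and make monic.
Reduced Gröbner basis: {x^2 + 8x + 14y + 4z - 36, yz + 2y + 2z - 12}.

The two bases agree; hence the ideals are identical.
The choice of monomial ordering does not affect the verdict — as long as both bases are computed under the same ordering, their equality decides ideal equality.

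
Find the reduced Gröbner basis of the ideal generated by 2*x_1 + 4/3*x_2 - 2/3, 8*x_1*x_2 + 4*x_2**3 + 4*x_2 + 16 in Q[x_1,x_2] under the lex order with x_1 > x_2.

f_1 = 2*x_1 + 4/3*x_2 - 2/3, LT = x_1.
f_2 = 8*x_1*x_2 + 4*x_2**3 + 4*x_2 + 16, LT = x_1*x_2.

S(f_1,f_2): lcm = x_1*x_2. S = -1/2*x_2**3 + 2/3*x_2**2 - 5/6*x_2 - 2.
  leading term x_2**3: no divisor's leading term divides it; move -1/2*x_2**3 to the remainder.
  leading term x_2**2: no divisor's leading term divides it; move 2/3*x_2**2 to the remainder.
  leading term x_2: no divisor's leading term divides it; move -5/6*x_2 to the remainder.
  leading term 1: no divisor's leading term divides it; move -2 to the remainder.
  remainder -1/2*x_2**3 + 2/3*x_2**2 - 5/6*x_2 - 2 ≠ 0; add g_3 = -1/2*x_2**3 + 2/3*x_2**2 - 5/6*x_2 - 2 to the basis.

The other S-polynomials (S(f_1,g_3), S(f_2,g_3)) all reduce to 0 modulo the current basis, so we have a Gröbner basis.
Inter-reduce: drop elements whose leading term is divisible by another's, tail-reduce, and make monic.

G = {x_1 + 2/3*x_2 - 1/3, x_2**3 - 4/3*x_2**2 + 5/3*x_2 + 4}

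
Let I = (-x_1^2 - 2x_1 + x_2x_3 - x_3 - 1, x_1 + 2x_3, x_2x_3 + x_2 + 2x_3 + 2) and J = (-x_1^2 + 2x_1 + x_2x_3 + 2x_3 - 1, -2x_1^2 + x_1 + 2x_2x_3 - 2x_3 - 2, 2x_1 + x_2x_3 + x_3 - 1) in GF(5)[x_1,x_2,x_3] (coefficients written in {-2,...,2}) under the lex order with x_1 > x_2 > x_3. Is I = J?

No, the ideals differ.

Equality of ideals is decidable: compute both reduced Gröbner bases (unique for the ordering) and check whether they agree.
Buchberger on the first generating set:
f_1 = -x_1^2 - 2x_1 + x_2x_3 - x_3 - 1, LT = x_1^2.
f_2 = x_1 + 2x_3, LT = x_1.
f_3 = x_2x_3 + x_2 + 2x_3 + 2, LT = x_2x_3.

S(f_1,f_2): lcm = x_1^2. S = -2x_1x_3 + 2x_1 - x_2x_3 + x_3 + 1.
  leading term x_1x_3: subtract (-2x_3)·f_2 from -2x_1x_3 + 2x_1 - x_2x_3 + x_3 + 1 → 2x_1 - x_2x_3 - x_3^2 + x_3 + 1
  leading term x_1: subtract (2)·f_2 from 2x_1 - x_2x_3 - x_3^2 + x_3 + 1 → -x_2x_3 - x_3^2 + 2x_3 + 1
  leading term x_2x_3: subtract (-1)·f_3 from -x_2x_3 - x_3^2 + 2x_3 + 1 → x_2 - x_3^2 - x_3 - 2
  leading term x_2: no divisor's leading term divides it; move x_2 to the remainder.
  leading term x_3^2: no divisor's leading term divides it; move -x_3^2 to the remainder.
  leading term x_3: no divisor's leading term divides it; move -x_3 to the remainder.
  leading term 1: no divisor's leading term divides it; move -2 to the remainder.
  remainder x_2 - x_3^2 - x_3 - 2 ≠ 0; add g_4 = x_2 - x_3^2 - x_3 - 2 to the basis.

S(f_3,g_4): lcm = x_2x_3. S = x_2 + x_3^3 + x_3^2 - x_3 + 2.
  leading term x_2: subtract (1)·g_4 from x_2 + x_3^3 + x_3^2 - x_3 + 2 → x_3^3 + 2x_3^2 - 1
  leading term x_3^3: no divisor's leading term divides it; move x_3^3 to the remainder.
  leading term x_3^2: no divisor's leading term divides it; move 2x_3^2 to the remainder.
  leading term 1: no divisor's leading term divides it; move -1 to the remainder.
  remainder x_3^3 + 2x_3^2 - 1 ≠ 0; add g_5 = x_3^3 + 2x_3^2 - 1 to the basis.

The other S-polynomials (S(f_1,f_3), S(f_2,f_3), S(f_1,g_4), S(f_2,g_4), S(f_1,g_5), S(f_2,g_5), S(f_3,g_5), S(g_4,g_5)) all reduce to 0 modulo the current basis, so we have a Gröbner basis.
Inter-reduce: drop elements whose leading term is divisible by another's, tail-reduce, and make monic.
Reduced Gröbner basis: {x_1 + 2x_3, x_2 - x_3^2 - x_3 - 2, x_3^3 + 2x_3^2 - 1}.

Buchberger on the second generating set:
h_1 = -x_1^2 + 2x_1 + x_2x_3 + 2x_3 - 1, LT = x_1^2.
h_2 = -2x_1^2 + x_1 + 2x_2x_3 - 2x_3 - 2, LT = x_1^2.
h_3 = 2x_1 + x_2x_3 + x_3 - 1, LT = x_1.

S(h_1,h_2): lcm = x_1^2. S = x_1 + 2x_3.
  leading term x_1: subtract (-2)·h_3 from x_1 + 2x_3 → 2x_2x_3 - x_3 - 2
  leading term x_2x_3: no divisor's leading term divides it; move 2x_2x_3 to the remainder.
  leading term x_3: no divisor's leading term divides it; move -x_3 to the remainder.
  leading term 1: no divisor's leading term divides it; move -2 to the remainder.
  remainder 2x_2x_3 - x_3 - 2 ≠ 0; add k_4 = 2x_2x_3 - x_3 - 2 to the basis.

S(h_1,h_3): lcm = x_1^2. S = 2x_1x_2x_3 + 2x_1x_3 + x_1 - x_2x_3 - 2x_3 + 1.
  leading term x_1x_2x_3: subtract (x_2x_3)·h_3 from 2x_1x_2x_3 + 2x_1x_3 + x_1 - x_2x_3 - 2x_3 + 1 → 2x_1x_3 + x_1 - x_2^2x_3^2 - x_2x_3^2 - 2x_3 + 1
  leading term x_1x_3: subtract (x_3)·h_3 from 2x_1x_3 + x_1 - x_2^2x_3^2 - x_2x_3^2 - 2x_3 + 1 → x_1 - x_2^2x_3^2 - 2x_2x_3^2 - x_3^2 - x_3 + 1
  leading term x_1: subtract (-2)·h_3 from x_1 - x_2^2x_3^2 - 2x_2x_3^2 - x_3^2 - x_3 + 1 → -x_2^2x_3^2 - 2x_2x_3^2 + 2x_2x_3 - x_3^2 + x_3 - 1
  leading term x_2^2x_3^2: subtract (2x_2x_3)·k_4 from -x_2^2x_3^2 - 2x_2x_3^2 + 2x_2x_3 - x_3^2 + x_3 - 1 → x_2x_3 - x_3^2 + x_3 - 1
  leading term x_2x_3: subtract (-2)·k_4 from x_2x_3 - x_3^2 + x_3 - 1 → -x_3^2 - x_3
  leading term x_3^2: no divisor's leading term divides it; move -x_3^2 to the remainder.
  leading term x_3: no divisor's leading term divides it; move -x_3 to the remainder.
  remainder -x_3^2 - x_3 ≠ 0; add k_5 = -x_3^2 - x_3 to the basis.

S(k_4,k_5): lcm = x_2x_3^2. S = -x_2x_3 + 2x_3^2 - x_3.
  leading term x_2x_3: subtract (2)·k_4 from -x_2x_3 + 2x_3^2 - x_3 → 2x_3^2 + x_3 - 1
  leading term x_3^2: subtract (-2)·k_5 from 2x_3^2 + x_3 - 1 → -x_3 - 1
  leading term x_3: no divisor's leading term divides it; move -x_3 to the remainder.
  leading term 1: no divisor's leading term divides it; move -1 to the remainder.
  remainder -x_3 - 1 ≠ 0; add k_6 = -x_3 - 1 to the basis.

S(k_4,k_6): lcm = x_2x_3. S = -x_2 + 2x_3 - 1.
  leading term x_2: no divisor's leading term divides it; move -x_2 to the remainder.
  leading term x_3: subtract (-2)·k_6 from 2x_3 - 1 → 2
  leading term 1: no divisor's leading term divides it; move 2 to the remainder.
  remainder -x_2 + 2 ≠ 0; add k_7 = -x_2 + 2 to the basis.

The other S-polynomials (S(h_2,h_3), S(h_1,k_4), S(h_2,k_4), S(h_3,k_4), S(h_1,k_5), S(h_2,k_5), S(h_3,k_5), S(h_1,k_6), S(h_2,k_6), S(h_3,k_6), S(k_5,k_6), S(h_1,k_7), S(h_2,k_7), S(h_3,k_7), S(k_4,k_7), S(k_5,k_7), S(k_6,k_7)) all reduce to 0 modulo the current basis, so we have a Gröbner basis.
Inter-reduce: drop elements whose leading term is divisible by another's, tail-reduce, and make monic.
Reduced Gröbner basis: {x_1 - 2, x_2 - 2, x_3 + 1}.

Since the reduced bases disagree, the two ideals are not the same.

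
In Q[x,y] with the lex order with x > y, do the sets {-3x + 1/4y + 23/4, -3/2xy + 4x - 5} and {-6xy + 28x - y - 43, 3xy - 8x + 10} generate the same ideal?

Yes, the ideals are equal.

Equality of ideals is decidable: compute both reduced Gröbner bases (unique for the ordering) and check whether they agree.
Buchberger on the first generating set:
f_1 = -3x + 1/4y + 23/4, LT = x.
f_2 = -3/2xy + 4x - 5, LT = xy.

S(f_1,f_2): lcm = xy. S = 8/3x - 1/12y^2 - 23/12y - 10/3.
  reduce S modulo (f_1, f_2):
  remainder -1/12y^2 - 61/36y + 16/9 ≠ 0; add g_3 = -1/12y^2 - 61/36y + 16/9 to the basis.

The other S-polynomials (S(f_1,g_3), S(f_2,g_3)) all reduce to 0 modulo the current basis, so we have a Gröbner basis.
Inter-reduce: drop elements whose leading term is divisible by another's, tail-reduce, and make monic.
Reduced Gröbner basis: {x - 1/12y - 23/12, y^2 + 61/3y - 64/3}.

Buchberger on the second generating set:
h_1 = -6xy + 28x - y - 43, LT = xy.
h_2 = 3xy - 8x + 10, LT = xy.

S(h_1,h_2): lcm = xy. S = -2x + 1/6y + 23/6.
  reduce S modulo (h_1, h_2):
  remainder -2x + 1/6y + 23/6 ≠ 0; add k_3 = -2x + 1/6y + 23/6 to the basis.

S(h_1,k_3): lcm = xy. S = -14/3x + 1/12y^2 + 25/12y + 43/6.
  reduce S modulo (h_1, h_2, k_3):
  remainder 1/12y^2 + 61/36y - 16/9 ≠ 0; add k_4 = 1/12y^2 + 61/36y - 16/9 to the basis.

The other S-polynomials (S(h_2,k_3), S(h_1,k_4), S(h_2,k_4), S(k_3,k_4)) all reduce to 0 modulo the current basis, so we have a Gröbner basis.
Inter-reduce: drop elements whose leading term is divisible by another's, tail-reduce, and make monic.
Reduced Gröbner basis: {x - 1/12y - 23/12, y^2 + 61/3y - 64/3}.

Same reduced basis, so the two generating sets span the same ideal.
The same test decides containment: I ⊆ J iff every generator of I reduces to 0 modulo a Gröbner basis of J.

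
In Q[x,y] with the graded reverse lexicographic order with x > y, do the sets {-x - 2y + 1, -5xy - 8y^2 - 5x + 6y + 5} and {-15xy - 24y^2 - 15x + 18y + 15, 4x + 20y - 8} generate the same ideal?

No, the ideals differ.

Two ideals are equal iff their reduced Gröbner bases coincide (the reduced basis is unique for a fixed ordering).
Buchberger on the first generating set:
f_1 = -x - 2y + 1, LT = x.
f_2 = -5xy - 8y^2 - 5x + 6y + 5, LT = xy.

S(f_1,f_2): lcm = xy. S = 2/5y^2 - x + 1/5y + 1.
  leading term y^2: no divisor's leading term divides it; move 2/5y^2 to the remainder.
  leading term x: subtract (1)·f_1 from -x + 1/5y + 1 → 11/5y
  leading term y: no divisor's leading term divides it; move 11/5y to the remainder.
  remainder 2/5y^2 + 11/5y ≠ 0; add g_3 = 2/5y^2 + 11/5y to the basis.

S(f_1,g_3): leading monomials are coprime, so the S-polynomial reduces to 0 (Buchberger's first criterion).
S(f_2,g_3): lcm = xy^2. S = 8/5y^3 - 9/2xy - 6/5y^2 - y.
  leading term y^3: subtract (4y)·g_3 from 8/5y^3 - 9/2xy - 6/5y^2 - y → -9/2xy - 10y^2 - y
  leading term xy: subtract (9/2y)·f_1 from -9/2xy - 10y^2 - y → -y^2 - 11/2y
  leading term y^2: subtract (-5/2)·g_3 from -y^2 - 11/2y → 0
  remainder 0.

Every S-polynomial of the final basis reduces to 0, so we have a Gröbner basis.
Inter-reduce: drop elements whose leading term is divisible by another's, tail-reduce, and make monic.
Reduced Gröbner basis: {y^2 + 11/2y, x + 2y - 1}.

Buchberger on the second generating set:
h_1 = -15xy - 24y^2 - 15x + 18y + 15, LT = xy.
h_2 = 4x + 20y - 8, LT = x.

S(h_1,h_2): lcm = xy. S = -17/5y^2 + x + 4/5y - 1.
  leading term y^2: no divisor's leading term divides it; move -17/5y^2 to the remainder.
  leading term x: subtract (1/4)·h_2 from x + 4/5y - 1 → -21/5y + 1
  leading term y: no divisor's leading term divides it; move -21/5y to the remainder.
  leading term 1: no divisor's leading term divides it; move 1 to the remainder.
  remainder -17/5y^2 - 21/5y + 1 ≠ 0; add k_3 = -17/5y^2 - 21/5y + 1 to the basis.

S(h_1,k_3): lcm = xy^2. S = 8/5y^3 - 4/17xy - 6/5y^2 + 5/17x - y.
  leading term y^3: subtract (-8/17y)·k_3 from 8/5y^3 - 4/17xy - 6/5y^2 + 5/17x - y → -4/17xy - 54/17y^2 + 5/17x - 9/17y
  leading term xy: subtract (4/255)·h_1 from -4/17xy - 54/17y^2 + 5/17x - 9/17y → -14/5y^2 + 9/17x - 69/85y - 4/17
  leading term y^2: subtract (14/17)·k_3 from -14/5y^2 + 9/17x - 69/85y - 4/17 → 9/17x + 45/17y - 18/17
  leading term x: subtract (9/68)·h_2 from 9/17x + 45/17y - 18/17 → 0
  remainder 0.

S(h_2,k_3): leading monomials are coprime, so the S-polynomial reduces to 0 (Buchberger's first criterion).
Every S-polynomial of the final basis reduces to 0, so we have a Gröbner basis.
Inter-reduce: drop elements whose leading term is divisible by another's, tail-reduce, and make monic.
Reduced Gröbner basis: {y^2 + 21/17y - 5/17, x + 5y - 2}.

The bases are distinct; the ideals are different.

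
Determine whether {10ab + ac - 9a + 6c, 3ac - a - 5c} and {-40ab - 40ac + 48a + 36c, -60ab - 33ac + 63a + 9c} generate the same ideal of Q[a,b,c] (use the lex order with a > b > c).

Equality of ideals is decidable: compute both reduced Gröbner bases (unique for the ordering) and check whether they agree.
Buchberger on the first generating set:
f_1 = 10ab + ac - 9a + 6c, LT = ab.
f_2 = 3ac - a - 5c, LT = ac.

S(f_1,f_2): lcm = abc. S = 1/3ab + 1/10ac^2 - 9/10ac + 5/3bc + 3/5c^2.
  reduce S modulo (f_1, f_2):
  remainder 5/3bc + 23/30c^2 - 17/10c ≠ 0; add g_3 = 5/3bc + 23/30c^2 - 17/10c to the basis.

The other S-polynomials (S(f_1,g_3), S(f_2,g_3)) all reduce to 0 modulo the current basis, so we have a Gröbner basis.
Inter-reduce: drop elements whose leading term is divisible by another's, tail-reduce, and make monic.
Reduced Gröbner basis: {ab - 13/15a + 23/30c, ac - 1/3a - 5/3c, bc + 23/50c^2 - 51/50c}.

Buchberger on the second generating set:
h_1 = -40ab - 40ac + 48a + 36c, LT = ab.
h_2 = -60ab - 33ac + 63a + 9c, LT = ab.

S(h_1,h_2): lcm = ab. S = 9/20ac - 3/20a - 3/4c.
  reduce S modulo (h_1, h_2):
  remainder 9/20ac - 3/20a - 3/4c ≠ 0; add k_3 = 9/20ac - 3/20a - 3/4c to the basis.

S(h_1,k_3): lcm = abc. S = 1/3ab + ac^2 - 6/5ac + 5/3bc - 9/10c^2.
  reduce S modulo (h_1, h_2, k_3):
  remainder 5/3bc + 23/30c^2 - 17/10c ≠ 0; add k_4 = 5/3bc + 23/30c^2 - 17/10c to the basis.

The other S-polynomials (S(h_2,k_3), S(h_1,k_4), S(h_2,k_4), S(k_3,k_4)) all reduce to 0 modulo the current basis, so we have a Gröbner basis.
Inter-reduce: drop elements whose leading term is divisible by another's, tail-reduce, and make monic.
Reduced Gröbner basis: {ab - 13/15a + 23/30c, ac - 1/3a - 5/3c, bc + 23/50c^2 - 51/50c}.

These coincide, so the ideals are equal.

Yes, the ideals are equal.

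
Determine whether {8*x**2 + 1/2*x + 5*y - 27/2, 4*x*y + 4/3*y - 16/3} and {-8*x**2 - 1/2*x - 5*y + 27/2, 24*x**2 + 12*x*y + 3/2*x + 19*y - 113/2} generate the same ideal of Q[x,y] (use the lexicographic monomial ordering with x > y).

Yes, the ideals are equal.

For a fixed monomial order, each ideal has a unique reduced Gröbner basis; comparing bases decides equality.
Buchberger on the first generating set:
f_1 = 8*x**2 + 1/2*x + 5*y - 27/2, LT = x**2.
f_2 = 4*x*y + 4/3*y - 16/3, LT = x*y.

S(f_1,f_2): lcm = x**2*y. S = -13/48*x*y + 4/3*x + 5/8*y**2 - 27/16*y.
  leading term x*y: subtract (-13/192)·f_2 from -13/48*x*y + 4/3*x + 5/8*y**2 - 27/16*y → 4/3*x + 5/8*y**2 - 115/72*y - 13/36
  leading term x: no divisor's leading term divides it; move 4/3*x to the remainder.
  leading term y**2: no divisor's leading term divides it; move 5/8*y**2 to the remainder.
  leading term y: no divisor's leading term divides it; move -115/72*y to the remainder.
  leading term 1: no divisor's leading term divides it; move -13/36 to the remainder.
  remainder 4/3*x + 5/8*y**2 - 115/72*y - 13/36 ≠ 0; add g_3 = 4/3*x + 5/8*y**2 - 115/72*y - 13/36 to the basis.

S(f_2,g_3): lcm = x*y. S = -15/32*y**3 + 115/96*y**2 + 29/48*y - 4/3.
  leading term y**3: no divisor's leading term divides it; move -15/32*y**3 to the remainder.
  leading term y**2: no divisor's leading term divides it; move 115/96*y**2 to the remainder.
  leading term y: no divisor's leading term divides it; move 29/48*y to the remainder.
  leading term 1: no divisor's leading term divides it; move -4/3 to the remainder.
  remainder -15/32*y**3 + 115/96*y**2 + 29/48*y - 4/3 ≠ 0; add g_4 = -15/32*y**3 + 115/96*y**2 + 29/48*y - 4/3 to the basis.

The other S-polynomials (S(f_1,g_3), S(f_1,g_4), S(f_2,g_4), S(g_3,g_4)) all reduce to 0 modulo the current basis, so we have a Gröbner basis.
Inter-reduce: drop elements whose leading term is divisible by another's, tail-reduce, and make monic.
Reduced Gröbner basis: {x + 15/32*y**2 - 115/96*y - 13/48, y**3 - 23/9*y**2 - 58/45*y + 128/45}.

Buchberger on the second generating set:
h_1 = -8*x**2 - 1/2*x - 5*y + 27/2, LT = x**2.
h_2 = 24*x**2 + 12*x*y + 3/2*x + 19*y - 113/2, LT = x**2.

S(h_1,h_2): lcm = x**2. S = -1/2*x*y - 1/6*y + 2/3.
  leading term x*y: no divisor's leading term divides it; move -1/2*x*y to the remainder.
  leading term y: no divisor's leading term divides it; move -1/6*y to the remainder.
  leading term 1: no divisor's leading term divides it; move 2/3 to the remainder.
  remainder -1/2*x*y - 1/6*y + 2/3 ≠ 0; add k_3 = -1/2*x*y - 1/6*y + 2/3 to the basis.

S(h_1,k_3): lcm = x**2*y. S = -13/48*x*y + 4/3*x + 5/8*y**2 - 27/16*y.
  leading term x*y: subtract (13/24)·k_3 from -13/48*x*y + 4/3*x + 5/8*y**2 - 27/16*y → 4/3*x + 5/8*y**2 - 115/72*y - 13/36
  leading term x: no divisor's leading term divides it; move 4/3*x to the remainder.
  leading term y**2: no divisor's leading term divides it; move 5/8*y**2 to the remainder.
  leading term y: no divisor's leading term divides it; move -115/72*y to the remainder.
  leading term 1: no divisor's leading term divides it; move -13/36 to the remainder.
  remainder 4/3*x + 5/8*y**2 - 115/72*y - 13/36 ≠ 0; add k_4 = 4/3*x + 5/8*y**2 - 115/72*y - 13/36 to the basis.

S(k_3,k_4): lcm = x*y. S = -15/32*y**3 + 115/96*y**2 + 29/48*y - 4/3.
  leading term y**3: no divisor's leading term divides it; move -15/32*y**3 to the remainder.
  leading term y**2: no divisor's leading term divides it; move 115/96*y**2 to the remainder.
  leading term y: no divisor's leading term divides it; move 29/48*y to the remainder.
  leading term 1: no divisor's leading term divides it; move -4/3 to the remainder.
  remainder -15/32*y**3 + 115/96*y**2 + 29/48*y - 4/3 ≠ 0; add k_5 = -15/32*y**3 + 115/96*y**2 + 29/48*y - 4/3 to the basis.

The other S-polynomials (S(h_2,k_3), S(h_1,k_4), S(h_2,k_4), S(h_1,k_5), S(h_2,k_5), S(k_3,k_5), S(k_4,k_5)) all reduce to 0 modulo the current basis, so we have a Gröbner basis.
Inter-reduce: drop elements whose leading term is divisible by another's, tail-reduce, and make monic.
Reduced Gröbner basis: {x + 15/32*y**2 - 115/96*y - 13/48, y**3 - 23/9*y**2 - 58/45*y + 128/45}.

Same reduced basis, so the two generating sets span the same ideal.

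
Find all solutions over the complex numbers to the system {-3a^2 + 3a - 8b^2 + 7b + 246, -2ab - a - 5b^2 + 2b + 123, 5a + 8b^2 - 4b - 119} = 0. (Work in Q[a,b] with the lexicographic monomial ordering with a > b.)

{(-5, -4)}

Compute a lex Gröbner basis by Buchberger's algorithm.
f_1 = -3a^2 + 3a - 8b^2 + 7b + 246, LT = a^2.
f_2 = -2ab - a - 5b^2 + 2b + 123, LT = ab.
f_3 = 5a + 8b^2 - 4b - 119, LT = a.

S(f_1,f_2): lcm = a^2b. S = -1/2a^2 - 5/2ab^2 + 123/2a + 8/3b^3 - 7/3b^2 - 82b.
  leading term a^2: subtract (1/6)·f_1 from -1/2a^2 - 5/2ab^2 + 123/2a + 8/3b^3 - 7/3b^2 - 82b → -5/2ab^2 + 61a + 8/3b^3 - b^2 - 499/6b - 41
  leading term ab^2: subtract (5/4b)·f_2 from -5/2ab^2 + 61a + 8/3b^3 - b^2 - 499/6b - 41 → 5/4ab + 61a + 107/12b^3 - 7/2b^2 - 2843/12b - 41
  leading term ab: subtract (-5/8)·f_2 from 5/4ab + 61a + 107/12b^3 - 7/2b^2 - 2843/12b - 41 → 483/8a + 107/12b^3 - 53/8b^2 - 707/3b + 287/8
  leading term a: subtract (483/40)·f_3 from 483/8a + 107/12b^3 - 53/8b^2 - 707/3b + 287/8 → 107/12b^3 - 4129/40b^2 - 5621/30b + 7364/5
  leading term b^3: no divisor's leading term divides it; move 107/12b^3 to the remainder.
  leading term b^2: no divisor's leading term divides it; move -4129/40b^2 to the remainder.
  leading term b: no divisor's leading term divides it; move -5621/30b to the remainder.
  leading term 1: no divisor's leading term divides it; move 7364/5 to the remainder.
  remainder 107/12b^3 - 4129/40b^2 - 5621/30b + 7364/5 ≠ 0; add h_4 = 107/12b^3 - 4129/40b^2 - 5621/30b + 7364/5 to the basis.

S(f_1,f_3): lcm = a^2. S = -8/5ab^2 + 4/5ab + 114/5a + 8/3b^2 - 7/3b - 82.
  leading term ab^2: subtract (4/5b)·f_2 from -8/5ab^2 + 4/5ab + 114/5a + 8/3b^2 - 7/3b - 82 → 8/5ab + 114/5a + 4b^3 + 16/15b^2 - 1511/15b - 82
  leading term ab: subtract (-4/5)·f_2 from 8/5ab + 114/5a + 4b^3 + 16/15b^2 - 1511/15b - 82 → 22a + 4b^3 - 44/15b^2 - 1487/15b + 82/5
  leading term a: subtract (22/5)·f_3 from 22a + 4b^3 - 44/15b^2 - 1487/15b + 82/5 → 4b^3 - 572/15b^2 - 1223/15b + 540
  leading term b^3: subtract (48/107)·h_4 from 4b^3 - 572/15b^2 - 1223/15b + 540 → 13118/1605b^2 + 4043/1605b - 64572/535
  leading term b^2: no divisor's leading term divides it; move 13118/1605b^2 to the remainder.
  leading term b: no divisor's leading term divides it; move 4043/1605b to the remainder.
  leading term 1: no divisor's leading term divides it; move -64572/535 to the remainder.
  remainder 13118/1605b^2 + 4043/1605b - 64572/535 ≠ 0; add h_5 = 13118/1605b^2 + 4043/1605b - 64572/535 to the basis.

S(f_2,f_3): lcm = ab. S = 1/2a - 8/5b^3 + 33/10b^2 + 114/5b - 123/2.
  leading term a: subtract (1/10)·f_3 from 1/2a - 8/5b^3 + 33/10b^2 + 114/5b - 123/2 → -8/5b^3 + 5/2b^2 + 116/5b - 248/5
  leading term b^3: subtract (-96/535)·h_4 from -8/5b^3 + 5/2b^2 + 116/5b - 248/5 → -85721/5350b^2 - 27876/2675b + 574264/2675
  leading term b^2: subtract (-257163/131180)·h_5 from -85721/5350b^2 - 27876/2675b + 574264/2675 → -3596119/655900b - 3596119/163975
  leading term b: no divisor's leading term divides it; move -3596119/655900b to the remainder.
  leading term 1: no divisor's leading term divides it; move -3596119/163975 to the remainder.
  remainder -3596119/655900b - 3596119/163975 ≠ 0; add h_6 = -3596119/655900b - 3596119/163975 to the basis.

The other S-polynomials (S(f_1,h_4), S(f_2,h_4), S(f_3,h_4), S(f_1,h_5), S(f_2,h_5), S(f_3,h_5), S(h_4,h_5), S(f_1,h_6), S(f_2,h_6), S(f_3,h_6), S(h_4,h_6), S(h_5,h_6)) all reduce to 0 modulo the current basis, so we have a Gröbner basis.
Inter-reduce: drop elements whose leading term is divisible by another's, tail-reduce, and make monic.
Reduced Gröbner basis: {a + 5, b + 4}.

Since the basis is lex-ordered, b + 4 is univariate in b. Its roots are {-4}. Back-substituting each root into the other basis elements fixes the other coordinates.
  b = -4: the earlier basis element becomes a + 5 = 0, giving a = -5 — point (-5, -4).
Check: every point annihilates each of the original generators.
This is the nonlinear analogue of row-reducing a linear system.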